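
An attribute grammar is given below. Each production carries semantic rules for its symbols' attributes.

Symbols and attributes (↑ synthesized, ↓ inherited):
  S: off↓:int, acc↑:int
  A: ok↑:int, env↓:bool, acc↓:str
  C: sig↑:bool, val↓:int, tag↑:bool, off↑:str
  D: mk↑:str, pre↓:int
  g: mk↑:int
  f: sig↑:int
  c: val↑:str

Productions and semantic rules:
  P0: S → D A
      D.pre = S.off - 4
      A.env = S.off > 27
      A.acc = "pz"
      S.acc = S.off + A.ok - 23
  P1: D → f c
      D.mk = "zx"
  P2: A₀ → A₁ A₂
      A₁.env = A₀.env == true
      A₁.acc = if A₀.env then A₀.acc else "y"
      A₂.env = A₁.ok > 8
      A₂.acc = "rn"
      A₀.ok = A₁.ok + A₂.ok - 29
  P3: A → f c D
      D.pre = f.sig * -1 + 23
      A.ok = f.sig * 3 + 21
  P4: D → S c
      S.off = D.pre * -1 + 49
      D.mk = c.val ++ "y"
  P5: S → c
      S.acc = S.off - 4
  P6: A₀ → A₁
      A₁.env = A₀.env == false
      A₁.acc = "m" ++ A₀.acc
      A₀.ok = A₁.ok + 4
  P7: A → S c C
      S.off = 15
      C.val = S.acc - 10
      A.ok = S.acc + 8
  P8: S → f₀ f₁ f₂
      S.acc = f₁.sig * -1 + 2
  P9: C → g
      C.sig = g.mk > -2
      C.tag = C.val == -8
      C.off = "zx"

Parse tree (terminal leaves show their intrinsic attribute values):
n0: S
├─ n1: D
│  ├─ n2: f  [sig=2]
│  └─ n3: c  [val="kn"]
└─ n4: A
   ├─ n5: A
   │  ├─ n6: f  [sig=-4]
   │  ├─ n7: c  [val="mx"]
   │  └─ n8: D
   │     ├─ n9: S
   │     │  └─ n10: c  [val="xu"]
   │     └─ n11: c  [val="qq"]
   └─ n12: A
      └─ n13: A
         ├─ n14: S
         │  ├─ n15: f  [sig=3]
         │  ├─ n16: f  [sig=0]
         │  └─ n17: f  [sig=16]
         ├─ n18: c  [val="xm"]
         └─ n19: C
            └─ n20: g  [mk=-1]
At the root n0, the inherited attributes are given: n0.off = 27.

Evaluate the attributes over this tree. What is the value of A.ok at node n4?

1. n0.off = 27  [given at root]
2. n1.pre = 23  [S.off - 4]
3. n2.sig = 2  [terminal]
4. n3.val = "kn"  [terminal]
5. n1.mk = "zx"  ["zx"]
6. n4.env = false  [S.off > 27]
7. n4.acc = "pz"  ["pz"]
8. n5.env = false  [A₀.env == true]
9. n5.acc = "y"  [if A₀.env then A₀.acc else "y"]
10. n6.sig = -4  [terminal]
11. n7.val = "mx"  [terminal]
12. n8.pre = 27  [f.sig * -1 + 23]
13. n9.off = 22  [D.pre * -1 + 49]
14. n10.val = "xu"  [terminal]
15. n9.acc = 18  [S.off - 4]
16. n11.val = "qq"  [terminal]
17. n8.mk = "qqy"  [c.val ++ "y"]
18. n5.ok = 9  [f.sig * 3 + 21]
19. n12.env = true  [A₁.ok > 8]
20. n12.acc = "rn"  ["rn"]
21. n13.env = false  [A₀.env == false]
22. n13.acc = "mrn"  ["m" ++ A₀.acc]
23. n14.off = 15  [15]
24. n15.sig = 3  [terminal]
25. n16.sig = 0  [terminal]
26. n17.sig = 16  [terminal]
27. n14.acc = 2  [f₁.sig * -1 + 2]
28. n18.val = "xm"  [terminal]
29. n19.val = -8  [S.acc - 10]
30. n20.mk = -1  [terminal]
31. n19.sig = true  [g.mk > -2]
32. n19.tag = true  [C.val == -8]
33. n19.off = "zx"  ["zx"]
34. n13.ok = 10  [S.acc + 8]
35. n12.ok = 14  [A₁.ok + 4]
36. n4.ok = -6  [A₁.ok + A₂.ok - 29]
37. n0.acc = -2  [S.off + A.ok - 23]

-6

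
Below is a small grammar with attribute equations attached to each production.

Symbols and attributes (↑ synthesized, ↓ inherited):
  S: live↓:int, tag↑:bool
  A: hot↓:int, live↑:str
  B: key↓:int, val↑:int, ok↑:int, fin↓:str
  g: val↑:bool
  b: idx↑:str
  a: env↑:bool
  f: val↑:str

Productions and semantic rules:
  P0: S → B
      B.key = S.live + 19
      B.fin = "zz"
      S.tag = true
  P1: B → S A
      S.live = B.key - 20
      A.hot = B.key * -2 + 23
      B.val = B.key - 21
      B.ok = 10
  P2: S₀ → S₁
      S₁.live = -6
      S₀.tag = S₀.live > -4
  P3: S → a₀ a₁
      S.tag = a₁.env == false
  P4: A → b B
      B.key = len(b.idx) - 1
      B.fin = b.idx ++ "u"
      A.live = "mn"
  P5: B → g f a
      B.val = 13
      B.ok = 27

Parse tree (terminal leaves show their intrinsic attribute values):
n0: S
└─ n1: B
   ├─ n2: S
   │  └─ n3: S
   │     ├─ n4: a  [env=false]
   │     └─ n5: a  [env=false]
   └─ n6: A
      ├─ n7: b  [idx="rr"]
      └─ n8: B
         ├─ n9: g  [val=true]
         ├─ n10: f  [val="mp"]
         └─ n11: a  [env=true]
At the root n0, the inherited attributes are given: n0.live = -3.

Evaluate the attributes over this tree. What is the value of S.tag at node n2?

false

1. n0.live = -3  [given at root]
2. n1.key = 16  [S.live + 19]
3. n1.fin = "zz"  ["zz"]
4. n2.live = -4  [B.key - 20]
5. n3.live = -6  [-6]
6. n4.env = false  [terminal]
7. n5.env = false  [terminal]
8. n3.tag = true  [a₁.env == false]
9. n2.tag = false  [S₀.live > -4]
10. n6.hot = -9  [B.key * -2 + 23]
11. n7.idx = "rr"  [terminal]
12. n8.key = 1  [len(b.idx) - 1]
13. n8.fin = "rru"  [b.idx ++ "u"]
14. n9.val = true  [terminal]
15. n10.val = "mp"  [terminal]
16. n11.env = true  [terminal]
17. n8.val = 13  [13]
18. n8.ok = 27  [27]
19. n6.live = "mn"  ["mn"]
20. n1.val = -5  [B.key - 21]
21. n1.ok = 10  [10]
22. n0.tag = true  [true]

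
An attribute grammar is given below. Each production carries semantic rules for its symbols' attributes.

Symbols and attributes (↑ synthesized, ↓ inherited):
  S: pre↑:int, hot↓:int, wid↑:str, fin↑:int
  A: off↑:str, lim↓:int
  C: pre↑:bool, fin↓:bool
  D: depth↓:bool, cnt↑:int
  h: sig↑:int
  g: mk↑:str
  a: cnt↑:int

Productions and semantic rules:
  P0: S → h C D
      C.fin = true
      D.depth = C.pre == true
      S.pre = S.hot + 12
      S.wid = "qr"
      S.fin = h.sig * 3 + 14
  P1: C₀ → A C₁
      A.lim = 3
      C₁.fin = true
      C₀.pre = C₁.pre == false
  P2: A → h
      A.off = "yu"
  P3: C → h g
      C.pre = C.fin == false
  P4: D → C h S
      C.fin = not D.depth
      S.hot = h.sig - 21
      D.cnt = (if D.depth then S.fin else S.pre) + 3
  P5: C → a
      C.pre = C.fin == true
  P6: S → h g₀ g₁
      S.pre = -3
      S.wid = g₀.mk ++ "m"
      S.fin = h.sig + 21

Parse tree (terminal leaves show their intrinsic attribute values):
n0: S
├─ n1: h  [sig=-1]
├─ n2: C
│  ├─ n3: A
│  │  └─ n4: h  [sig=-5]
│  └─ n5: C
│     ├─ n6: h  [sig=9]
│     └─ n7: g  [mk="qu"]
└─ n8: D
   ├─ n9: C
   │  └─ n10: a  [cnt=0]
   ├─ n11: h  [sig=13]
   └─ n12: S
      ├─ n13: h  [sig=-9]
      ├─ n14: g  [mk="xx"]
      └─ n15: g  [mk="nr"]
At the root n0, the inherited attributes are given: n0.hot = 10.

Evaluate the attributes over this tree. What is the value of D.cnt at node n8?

15

1. n0.hot = 10  [given at root]
2. n1.sig = -1  [terminal]
3. n2.fin = true  [true]
4. n3.lim = 3  [3]
5. n4.sig = -5  [terminal]
6. n3.off = "yu"  ["yu"]
7. n5.fin = true  [true]
8. n6.sig = 9  [terminal]
9. n7.mk = "qu"  [terminal]
10. n5.pre = false  [C.fin == false]
11. n2.pre = true  [C₁.pre == false]
12. n8.depth = true  [C.pre == true]
13. n9.fin = false  [not D.depth]
14. n10.cnt = 0  [terminal]
15. n9.pre = false  [C.fin == true]
16. n11.sig = 13  [terminal]
17. n12.hot = -8  [h.sig - 21]
18. n13.sig = -9  [terminal]
19. n14.mk = "xx"  [terminal]
20. n15.mk = "nr"  [terminal]
21. n12.pre = -3  [-3]
22. n12.wid = "xxm"  [g₀.mk ++ "m"]
23. n12.fin = 12  [h.sig + 21]
24. n8.cnt = 15  [(if D.depth then S.fin else S.pre) + 3]
25. n0.pre = 22  [S.hot + 12]
26. n0.wid = "qr"  ["qr"]
27. n0.fin = 11  [h.sig * 3 + 14]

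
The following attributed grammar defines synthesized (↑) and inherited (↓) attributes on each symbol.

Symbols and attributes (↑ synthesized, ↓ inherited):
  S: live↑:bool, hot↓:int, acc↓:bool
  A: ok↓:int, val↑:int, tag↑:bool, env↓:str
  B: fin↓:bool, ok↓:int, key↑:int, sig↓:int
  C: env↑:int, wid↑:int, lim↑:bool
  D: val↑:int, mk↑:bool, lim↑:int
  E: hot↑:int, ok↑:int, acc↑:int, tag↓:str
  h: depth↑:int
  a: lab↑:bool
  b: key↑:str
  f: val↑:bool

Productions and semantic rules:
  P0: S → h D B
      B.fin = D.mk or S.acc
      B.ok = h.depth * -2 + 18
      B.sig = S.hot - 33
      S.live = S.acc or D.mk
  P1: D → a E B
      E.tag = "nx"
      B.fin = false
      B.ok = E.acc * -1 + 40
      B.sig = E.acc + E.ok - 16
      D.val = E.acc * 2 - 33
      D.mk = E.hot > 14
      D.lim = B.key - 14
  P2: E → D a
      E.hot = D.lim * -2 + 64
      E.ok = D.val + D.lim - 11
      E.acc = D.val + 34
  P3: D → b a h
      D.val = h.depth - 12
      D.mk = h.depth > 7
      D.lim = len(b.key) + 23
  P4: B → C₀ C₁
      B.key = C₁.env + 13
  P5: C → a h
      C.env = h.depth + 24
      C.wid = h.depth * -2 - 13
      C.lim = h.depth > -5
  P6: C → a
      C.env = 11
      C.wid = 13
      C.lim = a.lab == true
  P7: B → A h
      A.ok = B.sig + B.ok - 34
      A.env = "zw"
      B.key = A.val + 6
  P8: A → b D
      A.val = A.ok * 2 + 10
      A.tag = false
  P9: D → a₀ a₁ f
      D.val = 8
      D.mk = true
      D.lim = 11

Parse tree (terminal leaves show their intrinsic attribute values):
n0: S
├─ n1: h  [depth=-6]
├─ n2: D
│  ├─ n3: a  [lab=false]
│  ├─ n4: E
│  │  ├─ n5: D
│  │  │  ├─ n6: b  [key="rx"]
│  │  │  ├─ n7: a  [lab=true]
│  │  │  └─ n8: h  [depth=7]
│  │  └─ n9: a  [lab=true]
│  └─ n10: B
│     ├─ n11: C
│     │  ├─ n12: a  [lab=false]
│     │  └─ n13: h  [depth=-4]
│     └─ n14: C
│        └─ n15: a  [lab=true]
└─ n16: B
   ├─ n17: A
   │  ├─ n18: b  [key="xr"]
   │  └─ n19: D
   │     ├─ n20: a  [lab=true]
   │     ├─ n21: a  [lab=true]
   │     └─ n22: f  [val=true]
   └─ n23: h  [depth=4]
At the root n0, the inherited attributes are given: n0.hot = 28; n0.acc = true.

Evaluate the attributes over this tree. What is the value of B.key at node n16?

1. n0.hot = 28  [given at root]
2. n0.acc = true  [given at root]
3. n1.depth = -6  [terminal]
4. n3.lab = false  [terminal]
5. n4.tag = "nx"  ["nx"]
6. n6.key = "rx"  [terminal]
7. n7.lab = true  [terminal]
8. n8.depth = 7  [terminal]
9. n5.val = -5  [h.depth - 12]
10. n5.mk = false  [h.depth > 7]
11. n5.lim = 25  [len(b.key) + 23]
12. n9.lab = true  [terminal]
13. n4.hot = 14  [D.lim * -2 + 64]
14. n4.ok = 9  [D.val + D.lim - 11]
15. n4.acc = 29  [D.val + 34]
16. n10.fin = false  [false]
17. n10.ok = 11  [E.acc * -1 + 40]
18. n10.sig = 22  [E.acc + E.ok - 16]
19. n12.lab = false  [terminal]
20. n13.depth = -4  [terminal]
21. n11.env = 20  [h.depth + 24]
22. n11.wid = -5  [h.depth * -2 - 13]
23. n11.lim = true  [h.depth > -5]
24. n15.lab = true  [terminal]
25. n14.env = 11  [11]
26. n14.wid = 13  [13]
27. n14.lim = true  [a.lab == true]
28. n10.key = 24  [C₁.env + 13]
29. n2.val = 25  [E.acc * 2 - 33]
30. n2.mk = false  [E.hot > 14]
31. n2.lim = 10  [B.key - 14]
32. n16.fin = true  [D.mk or S.acc]
33. n16.ok = 30  [h.depth * -2 + 18]
34. n16.sig = -5  [S.hot - 33]
35. n17.ok = -9  [B.sig + B.ok - 34]
36. n17.env = "zw"  ["zw"]
37. n18.key = "xr"  [terminal]
38. n20.lab = true  [terminal]
39. n21.lab = true  [terminal]
40. n22.val = true  [terminal]
41. n19.val = 8  [8]
42. n19.mk = true  [true]
43. n19.lim = 11  [11]
44. n17.val = -8  [A.ok * 2 + 10]
45. n17.tag = false  [false]
46. n23.depth = 4  [terminal]
47. n16.key = -2  [A.val + 6]
48. n0.live = true  [S.acc or D.mk]

-2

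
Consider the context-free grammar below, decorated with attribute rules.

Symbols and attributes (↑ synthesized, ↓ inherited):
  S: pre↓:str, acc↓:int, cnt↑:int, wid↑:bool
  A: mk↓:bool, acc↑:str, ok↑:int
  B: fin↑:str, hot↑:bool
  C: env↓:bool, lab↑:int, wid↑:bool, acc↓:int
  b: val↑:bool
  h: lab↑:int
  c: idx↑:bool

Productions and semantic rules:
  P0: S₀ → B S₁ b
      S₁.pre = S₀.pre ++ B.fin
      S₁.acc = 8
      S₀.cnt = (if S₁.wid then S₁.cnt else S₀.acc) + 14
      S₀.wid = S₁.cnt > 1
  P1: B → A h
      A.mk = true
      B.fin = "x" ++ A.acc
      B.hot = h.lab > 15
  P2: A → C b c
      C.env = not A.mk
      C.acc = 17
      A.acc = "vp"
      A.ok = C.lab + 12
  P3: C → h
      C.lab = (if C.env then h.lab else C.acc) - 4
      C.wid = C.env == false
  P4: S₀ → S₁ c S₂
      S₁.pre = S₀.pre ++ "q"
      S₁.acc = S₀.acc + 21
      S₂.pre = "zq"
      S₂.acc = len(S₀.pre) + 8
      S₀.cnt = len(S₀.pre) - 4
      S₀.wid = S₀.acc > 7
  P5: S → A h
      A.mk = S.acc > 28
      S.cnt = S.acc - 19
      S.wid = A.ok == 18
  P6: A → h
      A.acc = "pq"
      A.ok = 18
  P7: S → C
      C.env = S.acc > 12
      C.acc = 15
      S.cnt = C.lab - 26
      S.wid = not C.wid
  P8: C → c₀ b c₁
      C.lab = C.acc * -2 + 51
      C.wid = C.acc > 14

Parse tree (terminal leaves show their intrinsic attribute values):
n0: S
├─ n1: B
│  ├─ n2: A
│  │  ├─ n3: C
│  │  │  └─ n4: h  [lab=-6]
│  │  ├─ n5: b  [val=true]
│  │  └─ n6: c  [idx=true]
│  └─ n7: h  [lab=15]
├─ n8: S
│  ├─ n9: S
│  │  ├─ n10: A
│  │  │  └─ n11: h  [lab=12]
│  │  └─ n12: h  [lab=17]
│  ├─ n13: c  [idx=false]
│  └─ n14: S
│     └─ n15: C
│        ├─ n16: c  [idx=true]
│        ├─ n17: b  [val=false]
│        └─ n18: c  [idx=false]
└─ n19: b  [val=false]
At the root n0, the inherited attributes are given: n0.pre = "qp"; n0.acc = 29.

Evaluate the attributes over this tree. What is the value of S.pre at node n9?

"qpxvpq"

1. n0.pre = "qp"  [given at root]
2. n0.acc = 29  [given at root]
3. n2.mk = true  [true]
4. n3.env = false  [not A.mk]
5. n3.acc = 17  [17]
6. n4.lab = -6  [terminal]
7. n3.lab = 13  [(if C.env then h.lab else C.acc) - 4]
8. n3.wid = true  [C.env == false]
9. n5.val = true  [terminal]
10. n6.idx = true  [terminal]
11. n2.acc = "vp"  ["vp"]
12. n2.ok = 25  [C.lab + 12]
13. n7.lab = 15  [terminal]
14. n1.fin = "xvp"  ["x" ++ A.acc]
15. n1.hot = false  [h.lab > 15]
16. n8.pre = "qpxvp"  [S₀.pre ++ B.fin]
17. n8.acc = 8  [8]
18. n9.pre = "qpxvpq"  [S₀.pre ++ "q"]
19. n9.acc = 29  [S₀.acc + 21]
20. n10.mk = true  [S.acc > 28]
21. n11.lab = 12  [terminal]
22. n10.acc = "pq"  ["pq"]
23. n10.ok = 18  [18]
24. n12.lab = 17  [terminal]
25. n9.cnt = 10  [S.acc - 19]
26. n9.wid = true  [A.ok == 18]
27. n13.idx = false  [terminal]
28. n14.pre = "zq"  ["zq"]
29. n14.acc = 13  [len(S₀.pre) + 8]
30. n15.env = true  [S.acc > 12]
31. n15.acc = 15  [15]
32. n16.idx = true  [terminal]
33. n17.val = false  [terminal]
34. n18.idx = false  [terminal]
35. n15.lab = 21  [C.acc * -2 + 51]
36. n15.wid = true  [C.acc > 14]
37. n14.cnt = -5  [C.lab - 26]
38. n14.wid = false  [not C.wid]
39. n8.cnt = 1  [len(S₀.pre) - 4]
40. n8.wid = true  [S₀.acc > 7]
41. n19.val = false  [terminal]
42. n0.cnt = 15  [(if S₁.wid then S₁.cnt else S₀.acc) + 14]
43. n0.wid = false  [S₁.cnt > 1]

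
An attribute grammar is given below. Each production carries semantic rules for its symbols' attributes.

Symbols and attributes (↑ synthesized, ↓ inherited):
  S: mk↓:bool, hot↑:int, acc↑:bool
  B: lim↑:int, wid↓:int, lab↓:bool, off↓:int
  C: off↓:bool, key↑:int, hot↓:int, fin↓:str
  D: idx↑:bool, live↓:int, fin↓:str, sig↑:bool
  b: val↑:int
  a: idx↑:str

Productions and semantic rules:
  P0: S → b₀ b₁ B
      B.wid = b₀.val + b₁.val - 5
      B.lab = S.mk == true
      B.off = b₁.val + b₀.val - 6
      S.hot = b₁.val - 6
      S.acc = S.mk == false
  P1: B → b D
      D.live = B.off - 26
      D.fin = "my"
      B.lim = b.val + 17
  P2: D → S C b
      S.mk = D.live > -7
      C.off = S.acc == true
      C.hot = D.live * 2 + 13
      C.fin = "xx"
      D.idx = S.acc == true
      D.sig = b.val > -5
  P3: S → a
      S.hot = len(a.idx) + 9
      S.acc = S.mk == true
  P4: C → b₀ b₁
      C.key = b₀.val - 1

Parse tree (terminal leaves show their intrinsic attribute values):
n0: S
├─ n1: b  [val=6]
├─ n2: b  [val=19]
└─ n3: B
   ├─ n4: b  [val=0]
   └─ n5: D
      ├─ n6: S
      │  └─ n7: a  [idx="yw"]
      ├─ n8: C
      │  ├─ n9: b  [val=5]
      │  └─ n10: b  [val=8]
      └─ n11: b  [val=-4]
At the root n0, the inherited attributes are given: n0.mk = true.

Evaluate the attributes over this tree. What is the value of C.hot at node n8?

-1

1. n0.mk = true  [given at root]
2. n1.val = 6  [terminal]
3. n2.val = 19  [terminal]
4. n3.wid = 20  [b₀.val + b₁.val - 5]
5. n3.lab = true  [S.mk == true]
6. n3.off = 19  [b₁.val + b₀.val - 6]
7. n4.val = 0  [terminal]
8. n5.live = -7  [B.off - 26]
9. n5.fin = "my"  ["my"]
10. n6.mk = false  [D.live > -7]
11. n7.idx = "yw"  [terminal]
12. n6.hot = 11  [len(a.idx) + 9]
13. n6.acc = false  [S.mk == true]
14. n8.off = false  [S.acc == true]
15. n8.hot = -1  [D.live * 2 + 13]
16. n8.fin = "xx"  ["xx"]
17. n9.val = 5  [terminal]
18. n10.val = 8  [terminal]
19. n8.key = 4  [b₀.val - 1]
20. n11.val = -4  [terminal]
21. n5.idx = false  [S.acc == true]
22. n5.sig = true  [b.val > -5]
23. n3.lim = 17  [b.val + 17]
24. n0.hot = 13  [b₁.val - 6]
25. n0.acc = false  [S.mk == false]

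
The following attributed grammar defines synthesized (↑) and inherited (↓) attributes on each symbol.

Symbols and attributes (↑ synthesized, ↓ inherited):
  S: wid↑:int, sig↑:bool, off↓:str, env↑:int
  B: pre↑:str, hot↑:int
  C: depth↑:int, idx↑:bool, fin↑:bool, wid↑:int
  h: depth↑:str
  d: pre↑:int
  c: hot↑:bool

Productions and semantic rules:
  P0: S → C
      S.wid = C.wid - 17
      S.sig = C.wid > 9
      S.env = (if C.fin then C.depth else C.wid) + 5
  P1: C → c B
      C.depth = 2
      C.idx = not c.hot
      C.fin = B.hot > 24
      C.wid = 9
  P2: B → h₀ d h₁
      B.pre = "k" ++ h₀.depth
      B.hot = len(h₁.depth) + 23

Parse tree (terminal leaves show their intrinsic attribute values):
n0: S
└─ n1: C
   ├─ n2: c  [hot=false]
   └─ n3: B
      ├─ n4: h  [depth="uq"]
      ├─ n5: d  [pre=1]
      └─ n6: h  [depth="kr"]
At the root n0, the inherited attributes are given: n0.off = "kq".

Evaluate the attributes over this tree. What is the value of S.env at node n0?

1. n0.off = "kq"  [given at root]
2. n2.hot = false  [terminal]
3. n4.depth = "uq"  [terminal]
4. n5.pre = 1  [terminal]
5. n6.depth = "kr"  [terminal]
6. n3.pre = "kuq"  ["k" ++ h₀.depth]
7. n3.hot = 25  [len(h₁.depth) + 23]
8. n1.depth = 2  [2]
9. n1.idx = true  [not c.hot]
10. n1.fin = true  [B.hot > 24]
11. n1.wid = 9  [9]
12. n0.wid = -8  [C.wid - 17]
13. n0.sig = false  [C.wid > 9]
14. n0.env = 7  [(if C.fin then C.depth else C.wid) + 5]

7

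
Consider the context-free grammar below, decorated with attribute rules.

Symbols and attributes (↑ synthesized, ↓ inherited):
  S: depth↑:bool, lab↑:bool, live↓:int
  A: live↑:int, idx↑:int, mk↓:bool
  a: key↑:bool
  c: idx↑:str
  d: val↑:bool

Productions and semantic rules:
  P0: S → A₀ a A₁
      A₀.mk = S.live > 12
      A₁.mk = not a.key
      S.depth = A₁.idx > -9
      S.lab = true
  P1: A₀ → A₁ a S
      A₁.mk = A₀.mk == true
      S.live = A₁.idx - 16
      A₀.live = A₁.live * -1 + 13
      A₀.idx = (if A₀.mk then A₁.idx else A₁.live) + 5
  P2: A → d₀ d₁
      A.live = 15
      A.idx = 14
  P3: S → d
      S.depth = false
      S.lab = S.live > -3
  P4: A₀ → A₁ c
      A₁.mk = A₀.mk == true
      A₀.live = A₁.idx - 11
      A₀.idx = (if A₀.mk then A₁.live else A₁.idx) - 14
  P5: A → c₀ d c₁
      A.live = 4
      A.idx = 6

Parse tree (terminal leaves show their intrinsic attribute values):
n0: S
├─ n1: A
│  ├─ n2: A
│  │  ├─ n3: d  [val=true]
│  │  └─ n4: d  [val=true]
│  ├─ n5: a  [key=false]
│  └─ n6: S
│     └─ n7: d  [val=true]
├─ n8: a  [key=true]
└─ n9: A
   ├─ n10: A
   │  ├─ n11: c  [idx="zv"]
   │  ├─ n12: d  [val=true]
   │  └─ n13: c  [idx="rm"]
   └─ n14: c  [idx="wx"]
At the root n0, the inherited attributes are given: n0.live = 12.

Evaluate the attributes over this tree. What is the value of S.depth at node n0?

1. n0.live = 12  [given at root]
2. n1.mk = false  [S.live > 12]
3. n2.mk = false  [A₀.mk == true]
4. n3.val = true  [terminal]
5. n4.val = true  [terminal]
6. n2.live = 15  [15]
7. n2.idx = 14  [14]
8. n5.key = false  [terminal]
9. n6.live = -2  [A₁.idx - 16]
10. n7.val = true  [terminal]
11. n6.depth = false  [false]
12. n6.lab = true  [S.live > -3]
13. n1.live = -2  [A₁.live * -1 + 13]
14. n1.idx = 20  [(if A₀.mk then A₁.idx else A₁.live) + 5]
15. n8.key = true  [terminal]
16. n9.mk = false  [not a.key]
17. n10.mk = false  [A₀.mk == true]
18. n11.idx = "zv"  [terminal]
19. n12.val = true  [terminal]
20. n13.idx = "rm"  [terminal]
21. n10.live = 4  [4]
22. n10.idx = 6  [6]
23. n14.idx = "wx"  [terminal]
24. n9.live = -5  [A₁.idx - 11]
25. n9.idx = -8  [(if A₀.mk then A₁.live else A₁.idx) - 14]
26. n0.depth = true  [A₁.idx > -9]
27. n0.lab = true  [true]

true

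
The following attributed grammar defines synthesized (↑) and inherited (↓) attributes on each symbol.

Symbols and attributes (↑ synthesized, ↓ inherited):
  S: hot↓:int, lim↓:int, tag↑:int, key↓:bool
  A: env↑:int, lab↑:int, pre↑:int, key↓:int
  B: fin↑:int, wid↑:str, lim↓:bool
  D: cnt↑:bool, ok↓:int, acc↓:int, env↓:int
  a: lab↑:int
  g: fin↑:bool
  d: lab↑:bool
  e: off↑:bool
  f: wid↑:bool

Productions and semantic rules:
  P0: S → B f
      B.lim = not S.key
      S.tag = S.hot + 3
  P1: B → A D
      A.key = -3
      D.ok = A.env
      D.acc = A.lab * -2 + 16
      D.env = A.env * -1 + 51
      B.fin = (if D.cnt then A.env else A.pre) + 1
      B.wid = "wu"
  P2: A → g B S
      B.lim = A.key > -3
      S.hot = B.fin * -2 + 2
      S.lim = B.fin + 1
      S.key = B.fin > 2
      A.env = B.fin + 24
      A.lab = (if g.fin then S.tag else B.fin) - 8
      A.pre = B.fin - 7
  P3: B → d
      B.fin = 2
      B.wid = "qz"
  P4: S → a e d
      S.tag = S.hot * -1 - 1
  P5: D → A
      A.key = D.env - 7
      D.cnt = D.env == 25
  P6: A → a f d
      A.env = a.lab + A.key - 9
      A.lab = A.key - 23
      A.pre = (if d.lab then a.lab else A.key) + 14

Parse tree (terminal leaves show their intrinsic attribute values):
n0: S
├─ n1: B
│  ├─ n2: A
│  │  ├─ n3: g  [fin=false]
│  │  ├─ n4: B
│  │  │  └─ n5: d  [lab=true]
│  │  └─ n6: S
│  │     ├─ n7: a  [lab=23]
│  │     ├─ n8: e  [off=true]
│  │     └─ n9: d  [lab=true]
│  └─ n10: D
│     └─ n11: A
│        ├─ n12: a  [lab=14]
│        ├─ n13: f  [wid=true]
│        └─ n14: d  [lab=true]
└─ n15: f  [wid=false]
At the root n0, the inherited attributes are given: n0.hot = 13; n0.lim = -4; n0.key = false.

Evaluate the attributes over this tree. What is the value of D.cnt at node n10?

true

1. n0.hot = 13  [given at root]
2. n0.lim = -4  [given at root]
3. n0.key = false  [given at root]
4. n1.lim = true  [not S.key]
5. n2.key = -3  [-3]
6. n3.fin = false  [terminal]
7. n4.lim = false  [A.key > -3]
8. n5.lab = true  [terminal]
9. n4.fin = 2  [2]
10. n4.wid = "qz"  ["qz"]
11. n6.hot = -2  [B.fin * -2 + 2]
12. n6.lim = 3  [B.fin + 1]
13. n6.key = false  [B.fin > 2]
14. n7.lab = 23  [terminal]
15. n8.off = true  [terminal]
16. n9.lab = true  [terminal]
17. n6.tag = 1  [S.hot * -1 - 1]
18. n2.env = 26  [B.fin + 24]
19. n2.lab = -6  [(if g.fin then S.tag else B.fin) - 8]
20. n2.pre = -5  [B.fin - 7]
21. n10.ok = 26  [A.env]
22. n10.acc = 28  [A.lab * -2 + 16]
23. n10.env = 25  [A.env * -1 + 51]
24. n11.key = 18  [D.env - 7]
25. n12.lab = 14  [terminal]
26. n13.wid = true  [terminal]
27. n14.lab = true  [terminal]
28. n11.env = 23  [a.lab + A.key - 9]
29. n11.lab = -5  [A.key - 23]
30. n11.pre = 28  [(if d.lab then a.lab else A.key) + 14]
31. n10.cnt = true  [D.env == 25]
32. n1.fin = 27  [(if D.cnt then A.env else A.pre) + 1]
33. n1.wid = "wu"  ["wu"]
34. n15.wid = false  [terminal]
35. n0.tag = 16  [S.hot + 3]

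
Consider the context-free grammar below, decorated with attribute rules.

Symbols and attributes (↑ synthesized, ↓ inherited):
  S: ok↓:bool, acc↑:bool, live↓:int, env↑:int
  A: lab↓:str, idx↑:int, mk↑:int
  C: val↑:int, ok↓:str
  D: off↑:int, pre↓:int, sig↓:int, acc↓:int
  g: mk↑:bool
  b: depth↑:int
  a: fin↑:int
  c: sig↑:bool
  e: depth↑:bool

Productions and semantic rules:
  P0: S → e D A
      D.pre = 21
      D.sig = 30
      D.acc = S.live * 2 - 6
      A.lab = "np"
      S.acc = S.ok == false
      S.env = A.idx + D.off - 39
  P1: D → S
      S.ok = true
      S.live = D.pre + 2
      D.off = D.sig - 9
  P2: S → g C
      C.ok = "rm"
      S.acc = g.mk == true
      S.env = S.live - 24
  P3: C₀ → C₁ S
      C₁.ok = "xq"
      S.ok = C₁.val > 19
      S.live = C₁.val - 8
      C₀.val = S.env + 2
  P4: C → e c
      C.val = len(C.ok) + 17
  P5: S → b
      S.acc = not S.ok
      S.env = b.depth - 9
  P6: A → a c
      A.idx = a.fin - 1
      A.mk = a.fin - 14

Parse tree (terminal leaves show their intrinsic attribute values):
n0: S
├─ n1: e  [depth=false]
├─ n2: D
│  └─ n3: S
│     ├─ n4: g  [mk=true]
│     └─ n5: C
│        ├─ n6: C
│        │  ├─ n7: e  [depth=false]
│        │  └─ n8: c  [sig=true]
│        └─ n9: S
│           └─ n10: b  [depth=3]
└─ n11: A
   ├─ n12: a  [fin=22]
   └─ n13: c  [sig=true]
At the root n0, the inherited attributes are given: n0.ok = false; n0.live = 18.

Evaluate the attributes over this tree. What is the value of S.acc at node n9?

1. n0.ok = false  [given at root]
2. n0.live = 18  [given at root]
3. n1.depth = false  [terminal]
4. n2.pre = 21  [21]
5. n2.sig = 30  [30]
6. n2.acc = 30  [S.live * 2 - 6]
7. n3.ok = true  [true]
8. n3.live = 23  [D.pre + 2]
9. n4.mk = true  [terminal]
10. n5.ok = "rm"  ["rm"]
11. n6.ok = "xq"  ["xq"]
12. n7.depth = false  [terminal]
13. n8.sig = true  [terminal]
14. n6.val = 19  [len(C.ok) + 17]
15. n9.ok = false  [C₁.val > 19]
16. n9.live = 11  [C₁.val - 8]
17. n10.depth = 3  [terminal]
18. n9.acc = true  [not S.ok]
19. n9.env = -6  [b.depth - 9]
20. n5.val = -4  [S.env + 2]
21. n3.acc = true  [g.mk == true]
22. n3.env = -1  [S.live - 24]
23. n2.off = 21  [D.sig - 9]
24. n11.lab = "np"  ["np"]
25. n12.fin = 22  [terminal]
26. n13.sig = true  [terminal]
27. n11.idx = 21  [a.fin - 1]
28. n11.mk = 8  [a.fin - 14]
29. n0.acc = true  [S.ok == false]
30. n0.env = 3  [A.idx + D.off - 39]

true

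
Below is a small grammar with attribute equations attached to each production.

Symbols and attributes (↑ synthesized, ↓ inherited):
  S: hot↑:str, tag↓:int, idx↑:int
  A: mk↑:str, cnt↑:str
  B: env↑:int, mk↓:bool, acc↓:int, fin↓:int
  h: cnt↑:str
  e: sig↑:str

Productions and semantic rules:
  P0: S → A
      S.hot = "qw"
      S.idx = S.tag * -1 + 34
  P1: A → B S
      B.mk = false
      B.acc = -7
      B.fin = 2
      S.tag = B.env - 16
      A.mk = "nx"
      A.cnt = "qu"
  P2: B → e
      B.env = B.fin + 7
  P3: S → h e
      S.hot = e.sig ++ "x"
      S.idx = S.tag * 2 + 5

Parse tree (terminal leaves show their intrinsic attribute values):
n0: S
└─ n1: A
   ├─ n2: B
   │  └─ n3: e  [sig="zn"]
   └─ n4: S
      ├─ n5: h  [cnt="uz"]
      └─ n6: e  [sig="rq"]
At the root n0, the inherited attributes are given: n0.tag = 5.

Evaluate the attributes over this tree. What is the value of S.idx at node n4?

-9

1. n0.tag = 5  [given at root]
2. n2.mk = false  [false]
3. n2.acc = -7  [-7]
4. n2.fin = 2  [2]
5. n3.sig = "zn"  [terminal]
6. n2.env = 9  [B.fin + 7]
7. n4.tag = -7  [B.env - 16]
8. n5.cnt = "uz"  [terminal]
9. n6.sig = "rq"  [terminal]
10. n4.hot = "rqx"  [e.sig ++ "x"]
11. n4.idx = -9  [S.tag * 2 + 5]
12. n1.mk = "nx"  ["nx"]
13. n1.cnt = "qu"  ["qu"]
14. n0.hot = "qw"  ["qw"]
15. n0.idx = 29  [S.tag * -1 + 34]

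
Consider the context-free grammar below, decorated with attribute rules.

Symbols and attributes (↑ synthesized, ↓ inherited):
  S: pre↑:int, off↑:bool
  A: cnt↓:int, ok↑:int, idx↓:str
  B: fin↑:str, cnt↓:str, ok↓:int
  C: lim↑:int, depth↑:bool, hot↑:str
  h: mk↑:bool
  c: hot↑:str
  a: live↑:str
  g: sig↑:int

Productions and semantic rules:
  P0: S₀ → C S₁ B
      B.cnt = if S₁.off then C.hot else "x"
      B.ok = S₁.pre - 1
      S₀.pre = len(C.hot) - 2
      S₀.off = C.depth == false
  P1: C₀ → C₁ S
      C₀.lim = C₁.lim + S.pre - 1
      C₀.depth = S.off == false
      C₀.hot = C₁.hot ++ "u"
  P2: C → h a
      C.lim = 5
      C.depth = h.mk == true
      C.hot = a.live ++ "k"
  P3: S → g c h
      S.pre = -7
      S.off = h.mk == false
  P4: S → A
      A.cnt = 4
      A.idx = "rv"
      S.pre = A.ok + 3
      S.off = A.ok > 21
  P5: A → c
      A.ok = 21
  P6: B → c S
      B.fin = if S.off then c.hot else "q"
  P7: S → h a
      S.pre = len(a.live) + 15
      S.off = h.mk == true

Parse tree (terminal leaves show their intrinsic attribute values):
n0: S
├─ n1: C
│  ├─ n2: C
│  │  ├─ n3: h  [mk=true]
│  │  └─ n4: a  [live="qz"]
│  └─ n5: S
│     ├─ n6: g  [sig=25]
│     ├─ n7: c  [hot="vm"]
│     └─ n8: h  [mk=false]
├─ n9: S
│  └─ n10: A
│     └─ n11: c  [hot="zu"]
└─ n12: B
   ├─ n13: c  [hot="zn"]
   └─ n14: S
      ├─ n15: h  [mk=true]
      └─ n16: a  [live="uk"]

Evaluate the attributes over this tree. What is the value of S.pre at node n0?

1. n3.mk = true  [terminal]
2. n4.live = "qz"  [terminal]
3. n2.lim = 5  [5]
4. n2.depth = true  [h.mk == true]
5. n2.hot = "qzk"  [a.live ++ "k"]
6. n6.sig = 25  [terminal]
7. n7.hot = "vm"  [terminal]
8. n8.mk = false  [terminal]
9. n5.pre = -7  [-7]
10. n5.off = true  [h.mk == false]
11. n1.lim = -3  [C₁.lim + S.pre - 1]
12. n1.depth = false  [S.off == false]
13. n1.hot = "qzku"  [C₁.hot ++ "u"]
14. n10.cnt = 4  [4]
15. n10.idx = "rv"  ["rv"]
16. n11.hot = "zu"  [terminal]
17. n10.ok = 21  [21]
18. n9.pre = 24  [A.ok + 3]
19. n9.off = false  [A.ok > 21]
20. n12.cnt = "x"  [if S₁.off then C.hot else "x"]
21. n12.ok = 23  [S₁.pre - 1]
22. n13.hot = "zn"  [terminal]
23. n15.mk = true  [terminal]
24. n16.live = "uk"  [terminal]
25. n14.pre = 17  [len(a.live) + 15]
26. n14.off = true  [h.mk == true]
27. n12.fin = "zn"  [if S.off then c.hot else "q"]
28. n0.pre = 2  [len(C.hot) - 2]
29. n0.off = true  [C.depth == false]

2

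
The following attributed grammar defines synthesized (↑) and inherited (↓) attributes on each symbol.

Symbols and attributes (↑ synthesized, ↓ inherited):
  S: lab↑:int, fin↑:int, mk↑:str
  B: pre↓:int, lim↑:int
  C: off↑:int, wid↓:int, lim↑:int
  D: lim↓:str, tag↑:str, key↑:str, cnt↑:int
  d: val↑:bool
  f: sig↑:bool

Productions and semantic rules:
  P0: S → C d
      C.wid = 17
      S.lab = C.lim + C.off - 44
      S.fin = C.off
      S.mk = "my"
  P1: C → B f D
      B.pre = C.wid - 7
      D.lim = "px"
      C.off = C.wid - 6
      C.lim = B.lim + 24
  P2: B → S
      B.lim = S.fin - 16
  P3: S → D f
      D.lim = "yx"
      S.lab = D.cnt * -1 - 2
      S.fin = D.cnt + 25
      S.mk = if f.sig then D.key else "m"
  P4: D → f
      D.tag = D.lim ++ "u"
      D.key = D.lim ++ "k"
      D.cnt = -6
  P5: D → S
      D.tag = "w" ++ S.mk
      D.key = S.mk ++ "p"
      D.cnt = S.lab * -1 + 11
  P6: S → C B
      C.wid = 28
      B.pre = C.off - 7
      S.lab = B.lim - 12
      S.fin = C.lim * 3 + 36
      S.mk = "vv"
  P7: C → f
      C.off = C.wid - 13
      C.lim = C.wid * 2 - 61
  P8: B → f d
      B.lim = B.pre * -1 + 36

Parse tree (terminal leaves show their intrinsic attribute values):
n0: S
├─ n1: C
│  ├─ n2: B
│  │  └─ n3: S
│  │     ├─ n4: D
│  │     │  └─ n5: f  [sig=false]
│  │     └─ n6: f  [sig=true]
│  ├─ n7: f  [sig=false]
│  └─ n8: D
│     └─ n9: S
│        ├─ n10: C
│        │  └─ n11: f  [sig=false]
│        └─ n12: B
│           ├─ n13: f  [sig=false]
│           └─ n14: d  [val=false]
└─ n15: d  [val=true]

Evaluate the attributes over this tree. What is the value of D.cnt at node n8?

-5

1. n1.wid = 17  [17]
2. n2.pre = 10  [C.wid - 7]
3. n4.lim = "yx"  ["yx"]
4. n5.sig = false  [terminal]
5. n4.tag = "yxu"  [D.lim ++ "u"]
6. n4.key = "yxk"  [D.lim ++ "k"]
7. n4.cnt = -6  [-6]
8. n6.sig = true  [terminal]
9. n3.lab = 4  [D.cnt * -1 - 2]
10. n3.fin = 19  [D.cnt + 25]
11. n3.mk = "yxk"  [if f.sig then D.key else "m"]
12. n2.lim = 3  [S.fin - 16]
13. n7.sig = false  [terminal]
14. n8.lim = "px"  ["px"]
15. n10.wid = 28  [28]
16. n11.sig = false  [terminal]
17. n10.off = 15  [C.wid - 13]
18. n10.lim = -5  [C.wid * 2 - 61]
19. n12.pre = 8  [C.off - 7]
20. n13.sig = false  [terminal]
21. n14.val = false  [terminal]
22. n12.lim = 28  [B.pre * -1 + 36]
23. n9.lab = 16  [B.lim - 12]
24. n9.fin = 21  [C.lim * 3 + 36]
25. n9.mk = "vv"  ["vv"]
26. n8.tag = "wvv"  ["w" ++ S.mk]
27. n8.key = "vvp"  [S.mk ++ "p"]
28. n8.cnt = -5  [S.lab * -1 + 11]
29. n1.off = 11  [C.wid - 6]
30. n1.lim = 27  [B.lim + 24]
31. n15.val = true  [terminal]
32. n0.lab = -6  [C.lim + C.off - 44]
33. n0.fin = 11  [C.off]
34. n0.mk = "my"  ["my"]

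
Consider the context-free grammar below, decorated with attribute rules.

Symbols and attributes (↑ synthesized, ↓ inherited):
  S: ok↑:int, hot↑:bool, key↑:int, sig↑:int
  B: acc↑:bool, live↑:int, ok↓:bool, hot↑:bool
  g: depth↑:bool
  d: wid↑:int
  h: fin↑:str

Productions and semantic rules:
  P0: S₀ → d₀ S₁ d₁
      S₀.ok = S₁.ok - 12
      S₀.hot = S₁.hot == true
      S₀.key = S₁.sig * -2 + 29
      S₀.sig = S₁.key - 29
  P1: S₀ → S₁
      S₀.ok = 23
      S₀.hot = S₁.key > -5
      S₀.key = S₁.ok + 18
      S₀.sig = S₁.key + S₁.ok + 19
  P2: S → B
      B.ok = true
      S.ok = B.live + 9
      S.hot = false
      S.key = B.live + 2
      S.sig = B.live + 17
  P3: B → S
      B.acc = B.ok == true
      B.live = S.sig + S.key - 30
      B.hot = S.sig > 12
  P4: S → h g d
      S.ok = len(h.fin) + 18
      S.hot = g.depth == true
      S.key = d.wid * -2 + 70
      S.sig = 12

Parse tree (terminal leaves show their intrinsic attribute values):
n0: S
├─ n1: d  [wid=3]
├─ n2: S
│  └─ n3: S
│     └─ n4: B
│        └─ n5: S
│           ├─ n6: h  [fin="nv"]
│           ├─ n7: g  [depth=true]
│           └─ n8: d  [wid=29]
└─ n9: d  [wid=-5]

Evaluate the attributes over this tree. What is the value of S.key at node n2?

21

1. n1.wid = 3  [terminal]
2. n4.ok = true  [true]
3. n6.fin = "nv"  [terminal]
4. n7.depth = true  [terminal]
5. n8.wid = 29  [terminal]
6. n5.ok = 20  [len(h.fin) + 18]
7. n5.hot = true  [g.depth == true]
8. n5.key = 12  [d.wid * -2 + 70]
9. n5.sig = 12  [12]
10. n4.acc = true  [B.ok == true]
11. n4.live = -6  [S.sig + S.key - 30]
12. n4.hot = false  [S.sig > 12]
13. n3.ok = 3  [B.live + 9]
14. n3.hot = false  [false]
15. n3.key = -4  [B.live + 2]
16. n3.sig = 11  [B.live + 17]
17. n2.ok = 23  [23]
18. n2.hot = true  [S₁.key > -5]
19. n2.key = 21  [S₁.ok + 18]
20. n2.sig = 18  [S₁.key + S₁.ok + 19]
21. n9.wid = -5  [terminal]
22. n0.ok = 11  [S₁.ok - 12]
23. n0.hot = true  [S₁.hot == true]
24. n0.key = -7  [S₁.sig * -2 + 29]
25. n0.sig = -8  [S₁.key - 29]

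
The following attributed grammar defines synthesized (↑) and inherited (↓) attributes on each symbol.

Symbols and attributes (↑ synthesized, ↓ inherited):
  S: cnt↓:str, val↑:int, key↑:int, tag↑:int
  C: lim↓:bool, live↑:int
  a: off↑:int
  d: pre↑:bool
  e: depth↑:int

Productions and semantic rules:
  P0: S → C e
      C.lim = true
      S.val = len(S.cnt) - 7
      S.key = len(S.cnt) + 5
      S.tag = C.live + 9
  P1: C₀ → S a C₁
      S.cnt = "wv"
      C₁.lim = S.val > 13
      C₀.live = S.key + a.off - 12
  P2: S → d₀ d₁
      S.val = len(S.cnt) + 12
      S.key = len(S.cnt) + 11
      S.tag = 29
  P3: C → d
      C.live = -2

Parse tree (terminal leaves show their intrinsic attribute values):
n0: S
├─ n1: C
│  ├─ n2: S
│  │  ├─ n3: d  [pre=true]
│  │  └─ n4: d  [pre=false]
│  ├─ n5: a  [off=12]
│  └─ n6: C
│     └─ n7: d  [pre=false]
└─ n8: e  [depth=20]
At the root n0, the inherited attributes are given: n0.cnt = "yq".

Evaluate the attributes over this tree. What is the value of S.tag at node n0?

1. n0.cnt = "yq"  [given at root]
2. n1.lim = true  [true]
3. n2.cnt = "wv"  ["wv"]
4. n3.pre = true  [terminal]
5. n4.pre = false  [terminal]
6. n2.val = 14  [len(S.cnt) + 12]
7. n2.key = 13  [len(S.cnt) + 11]
8. n2.tag = 29  [29]
9. n5.off = 12  [terminal]
10. n6.lim = true  [S.val > 13]
11. n7.pre = false  [terminal]
12. n6.live = -2  [-2]
13. n1.live = 13  [S.key + a.off - 12]
14. n8.depth = 20  [terminal]
15. n0.val = -5  [len(S.cnt) - 7]
16. n0.key = 7  [len(S.cnt) + 5]
17. n0.tag = 22  [C.live + 9]

22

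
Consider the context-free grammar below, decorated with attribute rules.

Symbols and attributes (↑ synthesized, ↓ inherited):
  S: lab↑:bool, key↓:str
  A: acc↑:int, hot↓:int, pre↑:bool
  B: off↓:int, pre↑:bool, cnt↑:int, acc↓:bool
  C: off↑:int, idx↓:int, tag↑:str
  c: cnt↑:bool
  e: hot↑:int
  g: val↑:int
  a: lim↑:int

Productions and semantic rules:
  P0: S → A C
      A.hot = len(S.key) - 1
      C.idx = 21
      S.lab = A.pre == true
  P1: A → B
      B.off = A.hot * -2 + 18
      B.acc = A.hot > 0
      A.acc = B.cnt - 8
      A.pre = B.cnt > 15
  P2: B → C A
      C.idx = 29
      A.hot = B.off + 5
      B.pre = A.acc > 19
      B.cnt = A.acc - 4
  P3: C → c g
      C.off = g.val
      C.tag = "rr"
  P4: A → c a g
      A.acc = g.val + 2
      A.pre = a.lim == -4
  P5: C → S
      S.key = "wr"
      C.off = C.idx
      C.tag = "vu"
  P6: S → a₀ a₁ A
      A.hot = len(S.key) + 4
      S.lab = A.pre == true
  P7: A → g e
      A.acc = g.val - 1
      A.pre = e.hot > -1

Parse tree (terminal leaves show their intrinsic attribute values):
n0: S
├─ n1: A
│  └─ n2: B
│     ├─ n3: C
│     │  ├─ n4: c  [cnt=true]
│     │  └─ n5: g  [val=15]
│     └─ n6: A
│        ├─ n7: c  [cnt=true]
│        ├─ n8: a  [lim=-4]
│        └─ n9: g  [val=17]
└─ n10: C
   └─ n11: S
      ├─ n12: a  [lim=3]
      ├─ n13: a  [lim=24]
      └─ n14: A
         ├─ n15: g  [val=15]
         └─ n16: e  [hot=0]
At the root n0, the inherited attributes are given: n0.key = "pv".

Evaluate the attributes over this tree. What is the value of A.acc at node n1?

1. n0.key = "pv"  [given at root]
2. n1.hot = 1  [len(S.key) - 1]
3. n2.off = 16  [A.hot * -2 + 18]
4. n2.acc = true  [A.hot > 0]
5. n3.idx = 29  [29]
6. n4.cnt = true  [terminal]
7. n5.val = 15  [terminal]
8. n3.off = 15  [g.val]
9. n3.tag = "rr"  ["rr"]
10. n6.hot = 21  [B.off + 5]
11. n7.cnt = true  [terminal]
12. n8.lim = -4  [terminal]
13. n9.val = 17  [terminal]
14. n6.acc = 19  [g.val + 2]
15. n6.pre = true  [a.lim == -4]
16. n2.pre = false  [A.acc > 19]
17. n2.cnt = 15  [A.acc - 4]
18. n1.acc = 7  [B.cnt - 8]
19. n1.pre = false  [B.cnt > 15]
20. n10.idx = 21  [21]
21. n11.key = "wr"  ["wr"]
22. n12.lim = 3  [terminal]
23. n13.lim = 24  [terminal]
24. n14.hot = 6  [len(S.key) + 4]
25. n15.val = 15  [terminal]
26. n16.hot = 0  [terminal]
27. n14.acc = 14  [g.val - 1]
28. n14.pre = true  [e.hot > -1]
29. n11.lab = true  [A.pre == true]
30. n10.off = 21  [C.idx]
31. n10.tag = "vu"  ["vu"]
32. n0.lab = false  [A.pre == true]

7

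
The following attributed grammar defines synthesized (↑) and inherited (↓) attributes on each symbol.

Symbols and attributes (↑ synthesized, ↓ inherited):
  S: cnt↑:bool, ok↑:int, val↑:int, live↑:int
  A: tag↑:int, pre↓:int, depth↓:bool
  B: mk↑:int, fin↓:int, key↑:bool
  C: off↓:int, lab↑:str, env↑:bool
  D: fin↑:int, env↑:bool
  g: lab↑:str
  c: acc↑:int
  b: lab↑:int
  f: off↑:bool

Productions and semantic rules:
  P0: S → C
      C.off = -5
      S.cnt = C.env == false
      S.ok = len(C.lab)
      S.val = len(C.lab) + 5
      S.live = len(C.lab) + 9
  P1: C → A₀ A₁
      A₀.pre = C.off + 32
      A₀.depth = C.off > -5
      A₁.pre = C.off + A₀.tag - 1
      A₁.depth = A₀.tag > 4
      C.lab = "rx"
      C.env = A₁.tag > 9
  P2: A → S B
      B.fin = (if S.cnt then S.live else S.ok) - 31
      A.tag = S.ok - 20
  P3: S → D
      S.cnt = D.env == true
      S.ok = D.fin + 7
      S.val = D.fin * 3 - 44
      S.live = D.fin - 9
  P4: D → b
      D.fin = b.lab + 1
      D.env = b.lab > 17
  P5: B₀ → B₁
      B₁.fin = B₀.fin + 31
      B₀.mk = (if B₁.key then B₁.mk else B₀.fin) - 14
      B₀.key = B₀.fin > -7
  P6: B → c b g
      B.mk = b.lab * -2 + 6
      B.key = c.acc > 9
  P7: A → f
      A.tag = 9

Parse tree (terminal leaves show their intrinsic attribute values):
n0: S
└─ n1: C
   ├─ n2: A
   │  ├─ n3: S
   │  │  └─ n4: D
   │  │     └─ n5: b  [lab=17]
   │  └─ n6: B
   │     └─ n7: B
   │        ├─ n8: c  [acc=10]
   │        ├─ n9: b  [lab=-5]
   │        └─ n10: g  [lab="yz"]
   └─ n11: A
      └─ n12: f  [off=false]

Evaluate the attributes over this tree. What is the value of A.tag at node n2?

1. n1.off = -5  [-5]
2. n2.pre = 27  [C.off + 32]
3. n2.depth = false  [C.off > -5]
4. n5.lab = 17  [terminal]
5. n4.fin = 18  [b.lab + 1]
6. n4.env = false  [b.lab > 17]
7. n3.cnt = false  [D.env == true]
8. n3.ok = 25  [D.fin + 7]
9. n3.val = 10  [D.fin * 3 - 44]
10. n3.live = 9  [D.fin - 9]
11. n6.fin = -6  [(if S.cnt then S.live else S.ok) - 31]
12. n7.fin = 25  [B₀.fin + 31]
13. n8.acc = 10  [terminal]
14. n9.lab = -5  [terminal]
15. n10.lab = "yz"  [terminal]
16. n7.mk = 16  [b.lab * -2 + 6]
17. n7.key = true  [c.acc > 9]
18. n6.mk = 2  [(if B₁.key then B₁.mk else B₀.fin) - 14]
19. n6.key = true  [B₀.fin > -7]
20. n2.tag = 5  [S.ok - 20]
21. n11.pre = -1  [C.off + A₀.tag - 1]
22. n11.depth = true  [A₀.tag > 4]
23. n12.off = false  [terminal]
24. n11.tag = 9  [9]
25. n1.lab = "rx"  ["rx"]
26. n1.env = false  [A₁.tag > 9]
27. n0.cnt = true  [C.env == false]
28. n0.ok = 2  [len(C.lab)]
29. n0.val = 7  [len(C.lab) + 5]
30. n0.live = 11  [len(C.lab) + 9]

5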